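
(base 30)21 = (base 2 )111101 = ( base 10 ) 61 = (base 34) 1r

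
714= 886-172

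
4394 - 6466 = -2072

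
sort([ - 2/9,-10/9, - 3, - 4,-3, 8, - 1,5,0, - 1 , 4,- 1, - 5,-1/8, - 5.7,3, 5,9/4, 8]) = [ - 5.7, - 5, - 4, - 3, - 3, -10/9, - 1, - 1 ,  -  1,-2/9, - 1/8,0, 9/4, 3, 4, 5, 5 , 8, 8]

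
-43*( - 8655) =372165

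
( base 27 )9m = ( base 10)265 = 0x109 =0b100001001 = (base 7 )526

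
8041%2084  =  1789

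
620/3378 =310/1689 = 0.18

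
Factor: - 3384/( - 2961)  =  2^3*7^ (-1)=8/7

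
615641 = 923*667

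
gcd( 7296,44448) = 96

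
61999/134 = 462 + 91/134 = 462.68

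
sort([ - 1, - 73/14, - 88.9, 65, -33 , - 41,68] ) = [ - 88.9, -41, - 33, - 73/14, - 1,  65,68 ]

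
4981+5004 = 9985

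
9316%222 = 214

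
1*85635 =85635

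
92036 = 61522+30514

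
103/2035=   103/2035= 0.05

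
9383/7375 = 1+2008/7375 = 1.27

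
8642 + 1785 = 10427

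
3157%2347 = 810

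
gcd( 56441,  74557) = 7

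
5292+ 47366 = 52658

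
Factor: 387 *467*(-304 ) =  - 2^4*3^2*19^1*43^1*467^1 =-54941616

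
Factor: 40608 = 2^5*3^3*47^1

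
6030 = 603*10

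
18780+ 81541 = 100321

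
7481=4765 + 2716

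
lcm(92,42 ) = 1932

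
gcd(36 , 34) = 2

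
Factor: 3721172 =2^2*7^1*13^1*10223^1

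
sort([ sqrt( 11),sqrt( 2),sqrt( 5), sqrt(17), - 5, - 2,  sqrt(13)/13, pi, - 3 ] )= [ - 5,  -  3, - 2,sqrt ( 13)/13,sqrt (2), sqrt ( 5), pi , sqrt( 11 ), sqrt( 17) ] 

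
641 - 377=264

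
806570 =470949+335621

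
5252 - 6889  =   - 1637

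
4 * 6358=25432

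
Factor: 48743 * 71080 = 3464652440 = 2^3*5^1 * 79^1* 617^1*1777^1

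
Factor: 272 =2^4*17^1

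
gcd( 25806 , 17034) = 102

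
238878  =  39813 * 6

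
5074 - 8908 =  - 3834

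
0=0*9670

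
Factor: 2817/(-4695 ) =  - 3^1*5^( - 1 ) = - 3/5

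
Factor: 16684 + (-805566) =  - 2^1*131^1*3011^1 = -  788882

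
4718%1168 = 46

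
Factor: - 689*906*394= -2^2*3^1*13^1*53^1 * 151^1 *197^1=-  245948196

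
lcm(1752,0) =0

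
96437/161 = 96437/161=598.99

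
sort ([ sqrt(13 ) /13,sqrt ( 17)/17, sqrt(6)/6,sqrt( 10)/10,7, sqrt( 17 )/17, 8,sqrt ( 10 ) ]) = [ sqrt(17)/17,sqrt(17)/17,sqrt( 13)/13,sqrt ( 10)/10, sqrt( 6 )/6, sqrt( 10 ),7,8 ] 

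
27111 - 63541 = -36430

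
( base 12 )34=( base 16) 28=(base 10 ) 40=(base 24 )1G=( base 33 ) 17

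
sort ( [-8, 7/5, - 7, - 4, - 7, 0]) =[ - 8,-7,-7, - 4, 0, 7/5 ]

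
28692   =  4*7173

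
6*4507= 27042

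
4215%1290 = 345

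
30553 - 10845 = 19708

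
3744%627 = 609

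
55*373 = 20515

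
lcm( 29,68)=1972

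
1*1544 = 1544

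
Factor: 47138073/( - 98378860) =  - 2^( - 2)*3^1*5^(-1 )*31^1 * 506861^1 * 4918943^(-1 ) 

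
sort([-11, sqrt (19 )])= [ - 11,sqrt( 19 )]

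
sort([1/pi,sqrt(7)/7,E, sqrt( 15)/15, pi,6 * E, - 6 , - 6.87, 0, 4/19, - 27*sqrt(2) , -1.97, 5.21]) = [- 27*sqrt(2 ) , - 6.87,  -  6, - 1.97, 0, 4/19, sqrt(15)/15,1/pi, sqrt ( 7 )/7,E,pi,5.21, 6*E]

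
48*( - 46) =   -  2208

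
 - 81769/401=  - 81769/401  =  -  203.91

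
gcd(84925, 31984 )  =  1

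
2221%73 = 31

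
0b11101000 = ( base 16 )e8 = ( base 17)DB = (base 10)232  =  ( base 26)8O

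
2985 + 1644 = 4629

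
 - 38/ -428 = 19/214=   0.09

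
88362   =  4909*18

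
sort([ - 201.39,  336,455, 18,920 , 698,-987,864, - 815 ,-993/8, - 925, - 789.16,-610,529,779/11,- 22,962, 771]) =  [-987, - 925, - 815,  -  789.16,-610, - 201.39, - 993/8, - 22, 18,779/11,336,  455,529, 698,771 , 864,920 , 962]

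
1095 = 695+400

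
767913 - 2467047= - 1699134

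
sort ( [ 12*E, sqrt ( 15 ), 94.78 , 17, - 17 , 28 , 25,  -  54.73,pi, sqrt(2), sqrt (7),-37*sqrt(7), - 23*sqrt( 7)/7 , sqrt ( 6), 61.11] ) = [ - 37*sqrt(7),-54.73, - 17, - 23*sqrt( 7)/7,sqrt (2) , sqrt( 6 ),  sqrt(7),pi, sqrt(15),17, 25 , 28, 12*E , 61.11, 94.78 ] 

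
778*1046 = 813788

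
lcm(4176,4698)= 37584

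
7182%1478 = 1270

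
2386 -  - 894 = 3280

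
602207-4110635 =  - 3508428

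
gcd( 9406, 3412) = 2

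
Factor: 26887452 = 2^2*3^1*191^1*11731^1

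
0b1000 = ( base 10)8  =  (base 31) 8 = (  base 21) 8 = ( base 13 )8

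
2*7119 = 14238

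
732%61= 0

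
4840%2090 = 660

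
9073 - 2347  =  6726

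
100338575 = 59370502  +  40968073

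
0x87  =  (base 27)50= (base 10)135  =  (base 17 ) 7G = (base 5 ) 1020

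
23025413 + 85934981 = 108960394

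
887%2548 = 887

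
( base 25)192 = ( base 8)1524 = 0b1101010100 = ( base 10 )852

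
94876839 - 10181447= 84695392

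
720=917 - 197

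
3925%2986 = 939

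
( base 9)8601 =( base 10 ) 6319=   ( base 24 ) an7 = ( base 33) 5qg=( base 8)14257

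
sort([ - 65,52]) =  [ - 65, 52 ] 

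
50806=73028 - 22222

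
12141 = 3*4047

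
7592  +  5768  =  13360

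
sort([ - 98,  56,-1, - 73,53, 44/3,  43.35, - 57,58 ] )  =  [ - 98,-73, - 57, - 1 , 44/3,43.35, 53,56,58] 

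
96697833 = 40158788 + 56539045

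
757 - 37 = 720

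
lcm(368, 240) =5520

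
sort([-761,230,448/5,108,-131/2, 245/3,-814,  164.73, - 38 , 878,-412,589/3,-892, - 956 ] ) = [-956,  -  892, - 814, - 761,-412, - 131/2,-38 , 245/3,448/5,108,164.73 , 589/3,230,878]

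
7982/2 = 3991 = 3991.00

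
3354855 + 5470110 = 8824965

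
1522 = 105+1417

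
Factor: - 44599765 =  - 5^1 * 7^1*53^1  *  24043^1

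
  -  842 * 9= - 7578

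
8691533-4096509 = 4595024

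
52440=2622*20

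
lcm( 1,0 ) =0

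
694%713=694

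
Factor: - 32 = -2^5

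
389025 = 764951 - 375926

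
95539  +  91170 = 186709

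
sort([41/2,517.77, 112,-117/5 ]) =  [ - 117/5, 41/2,112,517.77 ] 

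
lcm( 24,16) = 48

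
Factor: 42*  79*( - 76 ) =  - 252168 = -  2^3*3^1*7^1*19^1* 79^1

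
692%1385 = 692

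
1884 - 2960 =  - 1076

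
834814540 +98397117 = 933211657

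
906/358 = 2+95/179 = 2.53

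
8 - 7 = 1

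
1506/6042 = 251/1007 = 0.25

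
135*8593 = 1160055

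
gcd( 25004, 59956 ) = 4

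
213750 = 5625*38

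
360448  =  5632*64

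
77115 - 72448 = 4667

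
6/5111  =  6/5111 = 0.00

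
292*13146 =3838632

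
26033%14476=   11557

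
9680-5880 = 3800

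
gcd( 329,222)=1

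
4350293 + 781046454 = 785396747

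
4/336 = 1/84 = 0.01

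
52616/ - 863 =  - 61+ 27/863  =  -60.97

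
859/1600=859/1600=0.54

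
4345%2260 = 2085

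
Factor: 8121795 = 3^1*5^1 * 11^1  *  49223^1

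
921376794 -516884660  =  404492134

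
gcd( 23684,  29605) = 5921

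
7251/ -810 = -9 + 13/270 =- 8.95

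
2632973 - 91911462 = - 89278489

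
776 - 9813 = -9037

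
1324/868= 1 + 114/217 =1.53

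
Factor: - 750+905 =5^1*31^1 = 155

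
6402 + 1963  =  8365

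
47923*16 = 766768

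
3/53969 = 3/53969=0.00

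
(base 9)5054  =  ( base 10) 3694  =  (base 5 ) 104234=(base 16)E6E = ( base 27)51m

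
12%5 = 2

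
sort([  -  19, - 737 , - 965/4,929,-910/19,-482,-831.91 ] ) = [ - 831.91  , - 737,  -  482, - 965/4, - 910/19, - 19, 929 ] 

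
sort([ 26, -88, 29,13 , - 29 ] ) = [ - 88, - 29,13,26, 29]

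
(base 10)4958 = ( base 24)8ee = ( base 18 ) f58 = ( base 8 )11536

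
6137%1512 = 89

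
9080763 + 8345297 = 17426060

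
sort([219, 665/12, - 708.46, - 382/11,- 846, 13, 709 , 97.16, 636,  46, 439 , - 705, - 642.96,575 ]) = [ - 846  , - 708.46, - 705,  -  642.96 , - 382/11, 13, 46,665/12, 97.16, 219, 439, 575, 636, 709] 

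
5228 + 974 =6202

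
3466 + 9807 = 13273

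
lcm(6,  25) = 150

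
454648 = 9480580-9025932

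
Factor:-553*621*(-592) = 2^4*3^3*7^1*23^1*37^1*79^1 = 203300496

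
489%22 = 5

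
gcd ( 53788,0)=53788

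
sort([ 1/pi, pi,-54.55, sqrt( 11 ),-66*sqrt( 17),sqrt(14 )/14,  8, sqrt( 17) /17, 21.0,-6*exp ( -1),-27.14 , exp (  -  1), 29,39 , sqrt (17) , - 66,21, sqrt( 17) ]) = [  -  66*sqrt( 17),-66, - 54.55, - 27.14,-6*exp ( - 1 ), sqrt(17)/17, sqrt( 14 ) /14, 1/pi,exp( - 1), pi, sqrt( 11),sqrt (17), sqrt(17),  8,21.0, 21,29, 39]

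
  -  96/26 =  -4 + 4/13 = - 3.69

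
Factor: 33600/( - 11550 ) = - 2^5*11^( - 1) = - 32/11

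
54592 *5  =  272960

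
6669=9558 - 2889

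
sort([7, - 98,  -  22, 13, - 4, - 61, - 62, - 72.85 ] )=[ - 98, - 72.85, - 62, - 61,-22, - 4, 7, 13] 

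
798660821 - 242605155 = 556055666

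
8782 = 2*4391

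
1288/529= 56/23 = 2.43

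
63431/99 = 640 + 71/99 = 640.72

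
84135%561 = 546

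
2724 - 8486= - 5762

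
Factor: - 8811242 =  - 2^1*11^1 *71^1*5641^1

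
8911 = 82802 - 73891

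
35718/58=615 + 24/29 =615.83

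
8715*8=69720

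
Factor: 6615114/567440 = 2^( - 3)* 3^1*5^( - 1)*11^1*41^( - 1)*73^1*173^( - 1 )  *  1373^1=   3307557/283720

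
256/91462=128/45731 = 0.00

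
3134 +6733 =9867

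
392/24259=392/24259 = 0.02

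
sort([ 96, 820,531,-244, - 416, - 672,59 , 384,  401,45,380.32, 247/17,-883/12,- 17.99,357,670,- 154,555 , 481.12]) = [-672,-416, - 244, - 154 , - 883/12, - 17.99, 247/17, 45,59,96,357, 380.32,384, 401, 481.12, 531, 555,670, 820]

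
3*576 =1728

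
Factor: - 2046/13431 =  - 62/407 = - 2^1*11^(-1)*31^1*37^( - 1 ) 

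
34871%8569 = 595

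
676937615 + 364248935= 1041186550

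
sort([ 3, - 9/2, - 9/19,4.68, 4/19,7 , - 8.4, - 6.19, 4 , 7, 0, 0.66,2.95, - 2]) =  [ - 8.4,  -  6.19 , - 9/2,-2, -9/19,0,4/19,0.66,2.95, 3, 4, 4.68, 7,  7 ] 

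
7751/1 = 7751=7751.00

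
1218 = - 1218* ( - 1)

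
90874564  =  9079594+81794970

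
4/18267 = 4/18267 = 0.00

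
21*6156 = 129276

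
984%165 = 159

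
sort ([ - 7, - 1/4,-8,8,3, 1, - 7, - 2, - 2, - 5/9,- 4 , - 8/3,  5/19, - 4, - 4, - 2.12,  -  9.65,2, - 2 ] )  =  [ - 9.65,-8, - 7, - 7 , -4, - 4,-4, - 8/3,- 2.12 , - 2, - 2, - 2, - 5/9, - 1/4,5/19 , 1,2,3, 8 ]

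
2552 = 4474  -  1922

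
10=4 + 6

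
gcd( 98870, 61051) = 1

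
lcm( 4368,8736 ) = 8736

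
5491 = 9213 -3722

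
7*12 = 84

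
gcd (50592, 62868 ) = 372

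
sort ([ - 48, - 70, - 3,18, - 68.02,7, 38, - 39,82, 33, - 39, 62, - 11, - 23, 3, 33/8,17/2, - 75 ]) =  [ - 75, - 70, - 68.02, - 48, - 39, - 39,-23,-11, - 3, 3, 33/8 , 7, 17/2,18,33, 38, 62 , 82]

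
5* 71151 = 355755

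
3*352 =1056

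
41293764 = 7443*5548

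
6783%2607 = 1569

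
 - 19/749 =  - 19/749  =  - 0.03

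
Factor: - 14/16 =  - 2^( - 3 )*7^1 = - 7/8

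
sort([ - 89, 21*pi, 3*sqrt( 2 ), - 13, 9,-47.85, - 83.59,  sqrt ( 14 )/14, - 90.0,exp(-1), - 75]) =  [ - 90.0, - 89, - 83.59, - 75, - 47.85, - 13,sqrt(14) /14,exp( - 1), 3*sqrt( 2 ),9,21*pi] 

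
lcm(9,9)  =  9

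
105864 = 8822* 12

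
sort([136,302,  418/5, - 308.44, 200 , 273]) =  [- 308.44,  418/5, 136,200, 273,302]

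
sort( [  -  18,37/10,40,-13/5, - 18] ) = [ - 18, - 18, - 13/5, 37/10, 40]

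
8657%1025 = 457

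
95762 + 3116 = 98878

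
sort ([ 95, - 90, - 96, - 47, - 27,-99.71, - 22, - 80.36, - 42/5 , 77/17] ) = [ - 99.71, - 96,  -  90,  -  80.36, - 47,-27,-22, - 42/5, 77/17,95 ] 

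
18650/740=25 + 15/74 = 25.20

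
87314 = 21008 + 66306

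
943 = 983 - 40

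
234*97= 22698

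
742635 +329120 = 1071755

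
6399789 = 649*9861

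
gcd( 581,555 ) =1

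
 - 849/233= - 4+83/233=-3.64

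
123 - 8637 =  - 8514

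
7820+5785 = 13605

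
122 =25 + 97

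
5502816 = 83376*66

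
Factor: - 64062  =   - 2^1*3^2 * 3559^1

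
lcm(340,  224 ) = 19040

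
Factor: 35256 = 2^3*3^1*13^1*113^1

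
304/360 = 38/45 = 0.84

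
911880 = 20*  45594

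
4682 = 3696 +986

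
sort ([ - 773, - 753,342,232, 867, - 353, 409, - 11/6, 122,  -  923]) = [ - 923, - 773, - 753, - 353, - 11/6, 122, 232, 342,409, 867]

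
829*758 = 628382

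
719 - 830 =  - 111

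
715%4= 3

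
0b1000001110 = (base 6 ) 2234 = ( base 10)526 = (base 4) 20032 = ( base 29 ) i4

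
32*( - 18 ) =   -  576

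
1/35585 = 1/35585 = 0.00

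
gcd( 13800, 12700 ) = 100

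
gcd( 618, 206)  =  206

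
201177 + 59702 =260879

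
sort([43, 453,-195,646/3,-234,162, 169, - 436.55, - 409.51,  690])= [ - 436.55, - 409.51, - 234,-195, 43, 162, 169, 646/3,453, 690 ]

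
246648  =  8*30831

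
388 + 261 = 649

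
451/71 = 451/71 = 6.35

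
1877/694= 2 + 489/694 = 2.70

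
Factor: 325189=325189^1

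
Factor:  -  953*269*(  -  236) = 60500252 = 2^2 * 59^1*269^1*953^1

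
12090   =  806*15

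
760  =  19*40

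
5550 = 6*925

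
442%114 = 100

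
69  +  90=159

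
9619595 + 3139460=12759055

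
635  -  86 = 549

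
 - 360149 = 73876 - 434025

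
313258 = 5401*58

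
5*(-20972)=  - 104860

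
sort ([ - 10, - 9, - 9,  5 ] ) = [ - 10, - 9,  -  9,  5]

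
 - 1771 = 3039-4810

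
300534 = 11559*26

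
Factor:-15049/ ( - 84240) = 2^( - 4 )*3^( - 4 )* 5^(-1)*13^( - 1 )*101^1*149^1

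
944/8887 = 944/8887= 0.11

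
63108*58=3660264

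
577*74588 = 43037276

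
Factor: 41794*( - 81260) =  - 3396180440 = - 2^3 * 5^1*17^1 *239^1*20897^1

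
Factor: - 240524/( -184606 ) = 314/241 = 2^1*157^1*241^( - 1)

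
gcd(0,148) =148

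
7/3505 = 7/3505 = 0.00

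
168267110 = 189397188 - 21130078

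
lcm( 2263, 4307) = 133517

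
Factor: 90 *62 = 5580  =  2^2*3^2*5^1*31^1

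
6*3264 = 19584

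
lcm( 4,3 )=12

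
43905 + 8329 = 52234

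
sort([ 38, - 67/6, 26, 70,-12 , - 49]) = [ - 49, - 12 ,  -  67/6,26, 38 , 70]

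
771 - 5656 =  - 4885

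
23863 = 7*3409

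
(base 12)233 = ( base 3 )110010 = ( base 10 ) 327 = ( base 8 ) 507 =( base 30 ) AR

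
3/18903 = 1/6301 =0.00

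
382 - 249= 133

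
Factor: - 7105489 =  - 7105489^1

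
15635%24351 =15635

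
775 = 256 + 519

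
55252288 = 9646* 5728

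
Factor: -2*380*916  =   - 2^5*5^1*19^1*229^1 = - 696160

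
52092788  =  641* 81268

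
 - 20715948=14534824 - 35250772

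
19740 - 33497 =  - 13757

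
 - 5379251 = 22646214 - 28025465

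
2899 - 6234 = -3335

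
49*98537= 4828313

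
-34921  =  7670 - 42591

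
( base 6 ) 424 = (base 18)8G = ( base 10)160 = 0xA0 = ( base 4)2200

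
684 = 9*76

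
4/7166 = 2/3583 = 0.00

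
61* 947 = 57767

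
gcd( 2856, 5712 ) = 2856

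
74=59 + 15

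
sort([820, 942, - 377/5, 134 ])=[ - 377/5, 134,  820,942 ] 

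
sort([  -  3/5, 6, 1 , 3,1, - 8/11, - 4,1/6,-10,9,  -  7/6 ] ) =[ - 10, - 4,-7/6,  -  8/11,-3/5,1/6,1, 1, 3,6,  9]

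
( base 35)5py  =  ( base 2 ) 1101101111010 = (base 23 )d6j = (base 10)7034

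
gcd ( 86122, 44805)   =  1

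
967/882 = 1+85/882  =  1.10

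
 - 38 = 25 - 63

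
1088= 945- - 143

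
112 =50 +62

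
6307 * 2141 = 13503287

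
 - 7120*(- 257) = 1829840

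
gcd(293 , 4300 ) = 1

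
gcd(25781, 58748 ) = 1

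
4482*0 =0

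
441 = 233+208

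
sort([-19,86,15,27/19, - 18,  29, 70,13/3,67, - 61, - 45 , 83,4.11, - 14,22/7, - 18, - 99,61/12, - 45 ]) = [ - 99, - 61, - 45 , - 45, - 19, - 18,-18 ,- 14, 27/19 , 22/7 , 4.11,13/3,61/12,15, 29,67,70, 83 , 86 ]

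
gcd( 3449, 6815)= 1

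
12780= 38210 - 25430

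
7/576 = 7/576 = 0.01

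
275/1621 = 275/1621 = 0.17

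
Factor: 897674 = 2^1*19^1*23623^1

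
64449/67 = 64449/67 = 961.93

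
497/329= 1 + 24/47 = 1.51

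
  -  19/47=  - 19/47 = - 0.40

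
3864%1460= 944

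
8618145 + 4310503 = 12928648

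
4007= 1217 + 2790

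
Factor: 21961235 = 5^1*787^1*5581^1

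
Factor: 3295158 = 2^1*3^1*549193^1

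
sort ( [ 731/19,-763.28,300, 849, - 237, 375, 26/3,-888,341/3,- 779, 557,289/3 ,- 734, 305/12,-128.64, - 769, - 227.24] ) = [- 888, - 779, - 769,  -  763.28, - 734,-237,- 227.24, - 128.64, 26/3, 305/12, 731/19, 289/3, 341/3, 300 , 375, 557 , 849] 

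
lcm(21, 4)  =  84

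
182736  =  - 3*(-60912)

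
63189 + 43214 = 106403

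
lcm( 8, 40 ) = 40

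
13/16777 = 13/16777 = 0.00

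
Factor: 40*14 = 2^4*5^1 *7^1=560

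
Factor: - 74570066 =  - 2^1*31^1*1202743^1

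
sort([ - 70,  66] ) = [ - 70, 66 ]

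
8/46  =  4/23=0.17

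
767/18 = 42 + 11/18=42.61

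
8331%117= 24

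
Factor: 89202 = 2^1*3^1*14867^1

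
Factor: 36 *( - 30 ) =- 2^3 *3^3* 5^1 = - 1080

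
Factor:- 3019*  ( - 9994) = 2^1 * 19^1* 263^1 * 3019^1=   30171886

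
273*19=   5187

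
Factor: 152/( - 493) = -2^3*17^(  -  1)*19^1*29^(-1)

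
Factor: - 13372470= - 2^1*3^2* 5^1*31^1*4793^1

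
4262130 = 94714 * 45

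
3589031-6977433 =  -3388402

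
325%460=325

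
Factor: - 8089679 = -13^1*79^1*7877^1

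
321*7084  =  2273964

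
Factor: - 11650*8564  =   - 2^3*5^2*233^1 * 2141^1 = - 99770600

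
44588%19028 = 6532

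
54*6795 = 366930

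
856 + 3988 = 4844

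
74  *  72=5328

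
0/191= 0 = 0.00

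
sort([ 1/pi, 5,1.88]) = [ 1/pi,1.88,  5]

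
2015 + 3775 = 5790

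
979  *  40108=39265732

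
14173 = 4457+9716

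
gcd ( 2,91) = 1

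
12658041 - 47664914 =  - 35006873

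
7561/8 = 7561/8 = 945.12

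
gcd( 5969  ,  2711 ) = 1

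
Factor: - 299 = -13^1*23^1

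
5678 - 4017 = 1661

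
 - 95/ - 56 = 1 + 39/56 = 1.70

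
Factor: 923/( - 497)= -13/7 = -7^( - 1 )*13^1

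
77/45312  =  77/45312 = 0.00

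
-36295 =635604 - 671899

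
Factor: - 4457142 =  - 2^1*3^2*193^1*1283^1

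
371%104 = 59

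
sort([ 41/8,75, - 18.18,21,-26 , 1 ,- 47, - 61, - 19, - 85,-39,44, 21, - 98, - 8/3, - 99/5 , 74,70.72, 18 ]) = [-98, - 85, - 61 , - 47,-39, - 26 , - 99/5, - 19, - 18.18,-8/3,  1,41/8, 18, 21, 21, 44, 70.72,74,75 ]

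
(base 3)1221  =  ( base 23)26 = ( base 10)52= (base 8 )64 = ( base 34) 1I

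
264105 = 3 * 88035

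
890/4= 445/2 = 222.50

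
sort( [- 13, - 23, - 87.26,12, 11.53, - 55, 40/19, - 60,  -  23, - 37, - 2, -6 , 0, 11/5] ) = [ - 87.26, - 60, - 55, - 37 , - 23,-23,-13, - 6, - 2,0 , 40/19, 11/5,11.53 , 12]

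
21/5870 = 21/5870 = 0.00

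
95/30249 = 95/30249 = 0.00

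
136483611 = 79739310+56744301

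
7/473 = 7/473 = 0.01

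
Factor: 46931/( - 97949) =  - 41^( - 1 ) * 71^1*661^1 *2389^(- 1)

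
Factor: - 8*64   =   -2^9 = - 512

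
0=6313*0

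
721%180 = 1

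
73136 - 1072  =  72064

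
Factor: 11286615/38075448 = 3762205/12691816 = 2^ ( - 3)*5^1* 53^1*179^( - 1)*8863^(-1)*14197^1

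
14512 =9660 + 4852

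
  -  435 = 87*( - 5) 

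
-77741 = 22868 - 100609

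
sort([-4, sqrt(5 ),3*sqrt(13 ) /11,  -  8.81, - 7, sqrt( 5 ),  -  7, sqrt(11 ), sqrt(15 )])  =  [ - 8.81 , - 7 , - 7 , - 4, 3*sqrt(13)/11, sqrt( 5) , sqrt( 5 ),sqrt(11),sqrt( 15 )]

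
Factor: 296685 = 3^2*5^1*19^1 * 347^1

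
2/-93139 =-2/93139 = - 0.00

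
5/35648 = 5/35648 = 0.00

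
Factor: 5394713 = 31^1*101^1*1723^1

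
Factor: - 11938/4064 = -47/16 = -2^( - 4)*47^1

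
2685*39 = 104715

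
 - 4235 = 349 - 4584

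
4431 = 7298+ - 2867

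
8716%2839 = 199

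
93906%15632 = 114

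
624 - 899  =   - 275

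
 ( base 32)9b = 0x12B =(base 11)252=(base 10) 299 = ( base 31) 9k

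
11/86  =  11/86 =0.13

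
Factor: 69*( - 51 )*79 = - 3^2*17^1*23^1 * 79^1 = - 278001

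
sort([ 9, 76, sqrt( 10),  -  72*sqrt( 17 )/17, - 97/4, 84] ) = [ -97/4,  -  72*sqrt(17)/17,sqrt( 10 ),9, 76,84 ]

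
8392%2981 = 2430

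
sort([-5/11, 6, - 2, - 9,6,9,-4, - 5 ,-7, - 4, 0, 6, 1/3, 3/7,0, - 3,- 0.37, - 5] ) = [- 9, - 7, - 5, - 5, - 4, - 4 , - 3 , - 2,  -  5/11, - 0.37, 0, 0 , 1/3, 3/7 , 6,6, 6, 9]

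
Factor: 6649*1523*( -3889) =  - 61^1*109^1 * 1523^1*3889^1 = - 39381674603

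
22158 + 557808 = 579966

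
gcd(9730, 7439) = 1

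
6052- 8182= - 2130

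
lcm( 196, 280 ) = 1960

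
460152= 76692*6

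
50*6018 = 300900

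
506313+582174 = 1088487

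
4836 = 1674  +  3162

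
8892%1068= 348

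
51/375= 17/125 = 0.14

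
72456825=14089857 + 58366968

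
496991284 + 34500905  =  531492189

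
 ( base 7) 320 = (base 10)161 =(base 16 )A1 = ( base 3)12222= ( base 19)89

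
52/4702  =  26/2351 = 0.01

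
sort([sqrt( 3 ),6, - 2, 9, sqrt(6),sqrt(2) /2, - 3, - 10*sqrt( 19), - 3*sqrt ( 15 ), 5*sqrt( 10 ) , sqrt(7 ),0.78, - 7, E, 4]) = [- 10*sqrt ( 19), - 3*sqrt(15 ),-7 ,  -  3, - 2, sqrt (2) /2 , 0.78,sqrt(3 ),sqrt(6), sqrt ( 7),E, 4,6,9,5*sqrt( 10) ] 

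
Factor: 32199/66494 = 2^ ( - 1)*3^1*10733^1*33247^( - 1)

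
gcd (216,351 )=27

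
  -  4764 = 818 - 5582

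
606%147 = 18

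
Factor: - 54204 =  -2^2 *3^1*4517^1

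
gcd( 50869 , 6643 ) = 91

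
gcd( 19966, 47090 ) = 2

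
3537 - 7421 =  - 3884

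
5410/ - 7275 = - 1082/1455 = - 0.74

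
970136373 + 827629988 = 1797766361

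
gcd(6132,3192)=84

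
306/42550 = 153/21275 = 0.01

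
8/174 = 4/87 = 0.05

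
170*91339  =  15527630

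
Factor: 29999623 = 151^1*198673^1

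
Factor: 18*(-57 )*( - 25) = 2^1*3^3* 5^2 * 19^1 = 25650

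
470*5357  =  2517790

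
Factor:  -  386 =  - 2^1*193^1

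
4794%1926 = 942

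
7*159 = 1113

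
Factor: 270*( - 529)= - 142830 = - 2^1*3^3 * 5^1*23^2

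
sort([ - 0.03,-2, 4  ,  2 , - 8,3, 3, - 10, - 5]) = [ - 10, - 8, - 5, - 2,  -  0.03, 2 , 3, 3,4] 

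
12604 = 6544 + 6060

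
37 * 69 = 2553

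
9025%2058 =793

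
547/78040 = 547/78040 = 0.01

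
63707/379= 168 + 35/379  =  168.09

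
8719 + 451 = 9170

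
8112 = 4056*2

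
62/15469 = 2/499 = 0.00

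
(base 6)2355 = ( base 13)353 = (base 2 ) 1000111111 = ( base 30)J5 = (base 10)575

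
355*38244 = 13576620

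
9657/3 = 3219 = 3219.00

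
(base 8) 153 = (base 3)10222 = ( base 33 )38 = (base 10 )107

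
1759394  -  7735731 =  - 5976337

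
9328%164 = 144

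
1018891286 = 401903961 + 616987325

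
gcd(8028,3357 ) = 9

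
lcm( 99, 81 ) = 891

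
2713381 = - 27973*(-97 )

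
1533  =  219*7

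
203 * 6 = 1218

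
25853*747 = 19312191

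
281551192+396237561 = 677788753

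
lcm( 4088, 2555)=20440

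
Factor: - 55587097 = - 2657^1*20921^1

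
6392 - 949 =5443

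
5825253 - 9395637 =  - 3570384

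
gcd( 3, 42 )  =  3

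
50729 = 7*7247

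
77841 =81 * 961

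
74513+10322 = 84835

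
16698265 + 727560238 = 744258503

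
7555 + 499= 8054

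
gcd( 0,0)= 0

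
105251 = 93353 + 11898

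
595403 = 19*31337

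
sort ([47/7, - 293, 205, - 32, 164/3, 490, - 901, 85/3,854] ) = [  -  901, - 293, - 32, 47/7, 85/3, 164/3, 205,490, 854]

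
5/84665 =1/16933= 0.00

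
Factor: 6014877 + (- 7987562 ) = -5^1*11^1*13^1*31^1 * 89^1 = -1972685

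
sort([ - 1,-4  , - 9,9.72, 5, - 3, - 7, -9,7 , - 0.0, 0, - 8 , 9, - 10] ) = [ - 10,  -  9, - 9, - 8, - 7,  -  4, - 3, - 1, - 0.0, 0, 5, 7,9, 9.72]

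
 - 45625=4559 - 50184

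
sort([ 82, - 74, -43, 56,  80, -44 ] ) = [ - 74, - 44, - 43, 56,80, 82]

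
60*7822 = 469320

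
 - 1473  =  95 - 1568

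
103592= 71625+31967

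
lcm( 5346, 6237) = 37422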